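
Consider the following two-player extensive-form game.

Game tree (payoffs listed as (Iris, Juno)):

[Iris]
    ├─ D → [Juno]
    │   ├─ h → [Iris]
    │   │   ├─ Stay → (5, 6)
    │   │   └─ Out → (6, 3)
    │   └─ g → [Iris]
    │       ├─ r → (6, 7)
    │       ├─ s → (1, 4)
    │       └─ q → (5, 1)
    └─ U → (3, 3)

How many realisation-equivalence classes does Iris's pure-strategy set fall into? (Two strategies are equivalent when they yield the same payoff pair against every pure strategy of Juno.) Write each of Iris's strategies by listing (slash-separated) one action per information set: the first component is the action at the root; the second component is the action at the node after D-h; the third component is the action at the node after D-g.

7

Iris has 12 pure strategies: D/Stay/r, D/Stay/s, D/Stay/q, D/Out/r, D/Out/s, D/Out/q, U/Stay/r, U/Stay/s, U/Stay/q, U/Out/r, U/Out/s, U/Out/q. Columns: h, g.
{D/Stay/r} → row (5,6) (6,7)
{D/Stay/s} → row (5,6) (1,4)
{D/Stay/q} → row (5,6) (5,1)
{D/Out/r} → row (6,3) (6,7)
{D/Out/s} → row (6,3) (1,4)
{D/Out/q} → row (6,3) (5,1)
{U/Stay/r, U/Stay/s, U/Stay/q, U/Out/r, U/Out/s, U/Out/q} → row (3,3) (3,3)
That's 7 distinct rows out of 12 strategies.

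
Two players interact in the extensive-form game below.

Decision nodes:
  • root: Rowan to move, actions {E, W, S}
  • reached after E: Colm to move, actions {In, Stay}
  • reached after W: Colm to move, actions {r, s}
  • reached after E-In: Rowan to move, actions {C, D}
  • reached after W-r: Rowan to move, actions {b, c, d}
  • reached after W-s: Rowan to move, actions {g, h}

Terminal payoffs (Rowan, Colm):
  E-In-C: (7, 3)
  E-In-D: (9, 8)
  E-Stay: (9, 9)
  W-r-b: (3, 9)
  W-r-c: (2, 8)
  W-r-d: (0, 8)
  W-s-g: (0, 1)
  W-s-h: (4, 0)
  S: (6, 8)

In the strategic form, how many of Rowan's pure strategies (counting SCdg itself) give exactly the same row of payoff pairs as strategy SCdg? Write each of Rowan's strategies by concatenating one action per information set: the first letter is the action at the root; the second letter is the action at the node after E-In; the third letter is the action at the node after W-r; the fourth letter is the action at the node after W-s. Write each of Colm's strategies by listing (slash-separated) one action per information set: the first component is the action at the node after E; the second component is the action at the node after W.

Row for SCdg (columns In/r, In/s, Stay/r, Stay/s): (6,8) (6,8) (6,8) (6,8).
Under SCdg, Rowan's choice at the node after E-In and at the node after W-r and at the node after W-s can never be reached regardless of what Colm does, so varying those choices leaves every outcome unchanged.
Holding the reachable choices fixed and varying the unreachable ones freely already gives 2 × 3 × 2 = 12 equivalent strategies.
No other strategy reproduces this row, so those 12 are the full class: SCbg, SCbh, SCcg, SCch, SCdg, SCdh, SDbg, SDbh, SDcg, SDch, SDdg, SDdh.

12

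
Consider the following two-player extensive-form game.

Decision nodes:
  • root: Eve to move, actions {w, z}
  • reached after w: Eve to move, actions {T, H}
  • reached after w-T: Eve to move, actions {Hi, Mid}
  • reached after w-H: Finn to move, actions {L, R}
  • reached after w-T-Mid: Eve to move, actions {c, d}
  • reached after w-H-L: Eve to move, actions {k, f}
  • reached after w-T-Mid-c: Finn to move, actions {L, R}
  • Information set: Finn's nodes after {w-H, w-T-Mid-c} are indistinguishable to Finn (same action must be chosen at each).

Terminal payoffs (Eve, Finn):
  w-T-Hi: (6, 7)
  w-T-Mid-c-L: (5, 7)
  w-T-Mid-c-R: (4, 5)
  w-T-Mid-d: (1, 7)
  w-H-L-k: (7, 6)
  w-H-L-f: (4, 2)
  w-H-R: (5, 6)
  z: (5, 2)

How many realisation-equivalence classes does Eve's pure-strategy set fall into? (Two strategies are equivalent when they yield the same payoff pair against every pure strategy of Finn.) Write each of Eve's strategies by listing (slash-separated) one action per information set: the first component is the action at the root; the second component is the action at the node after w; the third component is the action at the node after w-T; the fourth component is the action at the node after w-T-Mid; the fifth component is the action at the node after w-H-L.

6

Eve has 32 pure strategies: w/T/Hi/c/k, w/T/Hi/c/f, w/T/Hi/d/k, w/T/Hi/d/f, w/T/Mid/c/k, w/T/Mid/c/f, w/T/Mid/d/k, w/T/Mid/d/f, w/H/Hi/c/k, w/H/Hi/c/f, w/H/Hi/d/k, w/H/Hi/d/f, w/H/Mid/c/k, w/H/Mid/c/f, w/H/Mid/d/k, w/H/Mid/d/f, z/T/Hi/c/k, z/T/Hi/c/f, z/T/Hi/d/k, z/T/Hi/d/f, z/T/Mid/c/k, z/T/Mid/c/f, z/T/Mid/d/k, z/T/Mid/d/f, z/H/Hi/c/k, z/H/Hi/c/f, z/H/Hi/d/k, z/H/Hi/d/f, z/H/Mid/c/k, z/H/Mid/c/f, z/H/Mid/d/k, z/H/Mid/d/f. Columns: L, R.
{w/T/Hi/c/k, w/T/Hi/c/f, w/T/Hi/d/k, w/T/Hi/d/f} → row (6,7) (6,7)
{w/T/Mid/c/k, w/T/Mid/c/f} → row (5,7) (4,5)
{w/T/Mid/d/k, w/T/Mid/d/f} → row (1,7) (1,7)
{w/H/Hi/c/k, w/H/Hi/d/k, w/H/Mid/c/k, w/H/Mid/d/k} → row (7,6) (5,6)
{w/H/Hi/c/f, w/H/Hi/d/f, w/H/Mid/c/f, w/H/Mid/d/f} → row (4,2) (5,6)
{z/T/Hi/c/k, z/T/Hi/c/f, z/T/Hi/d/k, z/T/Hi/d/f, z/T/Mid/c/k, z/T/Mid/c/f, z/T/Mid/d/k, z/T/Mid/d/f, z/H/Hi/c/k, z/H/Hi/c/f, z/H/Hi/d/k, z/H/Hi/d/f, z/H/Mid/c/k, z/H/Mid/c/f, z/H/Mid/d/k, z/H/Mid/d/f} → row (5,2) (5,2)
That's 6 distinct rows out of 32 strategies.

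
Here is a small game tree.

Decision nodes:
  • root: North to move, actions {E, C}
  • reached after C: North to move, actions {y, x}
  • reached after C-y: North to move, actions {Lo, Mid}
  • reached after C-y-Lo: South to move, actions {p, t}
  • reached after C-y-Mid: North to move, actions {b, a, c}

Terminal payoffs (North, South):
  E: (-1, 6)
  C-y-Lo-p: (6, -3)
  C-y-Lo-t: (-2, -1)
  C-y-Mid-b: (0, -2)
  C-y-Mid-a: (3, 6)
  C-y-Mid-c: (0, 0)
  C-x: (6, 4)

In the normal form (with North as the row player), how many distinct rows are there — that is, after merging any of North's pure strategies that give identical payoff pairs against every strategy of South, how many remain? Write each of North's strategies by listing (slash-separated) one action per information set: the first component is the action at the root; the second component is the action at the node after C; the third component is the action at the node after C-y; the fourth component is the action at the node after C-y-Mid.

North has 24 pure strategies: E/y/Lo/b, E/y/Lo/a, E/y/Lo/c, E/y/Mid/b, E/y/Mid/a, E/y/Mid/c, E/x/Lo/b, E/x/Lo/a, E/x/Lo/c, E/x/Mid/b, E/x/Mid/a, E/x/Mid/c, C/y/Lo/b, C/y/Lo/a, C/y/Lo/c, C/y/Mid/b, C/y/Mid/a, C/y/Mid/c, C/x/Lo/b, C/x/Lo/a, C/x/Lo/c, C/x/Mid/b, C/x/Mid/a, C/x/Mid/c. Columns: p, t.
{E/y/Lo/b, E/y/Lo/a, E/y/Lo/c, E/y/Mid/b, E/y/Mid/a, E/y/Mid/c, E/x/Lo/b, E/x/Lo/a, E/x/Lo/c, E/x/Mid/b, E/x/Mid/a, E/x/Mid/c} → row (-1,6) (-1,6)
{C/y/Lo/b, C/y/Lo/a, C/y/Lo/c} → row (6,-3) (-2,-1)
{C/y/Mid/b} → row (0,-2) (0,-2)
{C/y/Mid/a} → row (3,6) (3,6)
{C/y/Mid/c} → row (0,0) (0,0)
{C/x/Lo/b, C/x/Lo/a, C/x/Lo/c, C/x/Mid/b, C/x/Mid/a, C/x/Mid/c} → row (6,4) (6,4)
That's 6 distinct rows out of 24 strategies.

6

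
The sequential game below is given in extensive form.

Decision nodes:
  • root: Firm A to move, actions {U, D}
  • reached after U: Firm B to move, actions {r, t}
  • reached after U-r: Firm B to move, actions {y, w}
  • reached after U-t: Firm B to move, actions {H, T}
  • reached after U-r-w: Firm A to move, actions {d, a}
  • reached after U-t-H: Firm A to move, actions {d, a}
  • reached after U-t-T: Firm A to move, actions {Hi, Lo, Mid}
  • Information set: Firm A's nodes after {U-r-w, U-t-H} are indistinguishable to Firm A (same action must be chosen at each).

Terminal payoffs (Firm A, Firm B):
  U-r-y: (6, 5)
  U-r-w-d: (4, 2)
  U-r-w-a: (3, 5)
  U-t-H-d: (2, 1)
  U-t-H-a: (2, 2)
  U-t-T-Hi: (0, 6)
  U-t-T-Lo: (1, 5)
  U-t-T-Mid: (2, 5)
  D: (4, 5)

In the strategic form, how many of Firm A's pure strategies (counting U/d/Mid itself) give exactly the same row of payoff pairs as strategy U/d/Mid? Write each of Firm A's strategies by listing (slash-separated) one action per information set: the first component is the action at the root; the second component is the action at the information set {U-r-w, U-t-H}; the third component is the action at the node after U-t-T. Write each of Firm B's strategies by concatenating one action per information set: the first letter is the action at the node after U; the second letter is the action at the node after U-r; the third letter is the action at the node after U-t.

1

Row for U/d/Mid (columns ryH, ryT, rwH, rwT, tyH, tyT, twH, twT): (6,5) (6,5) (4,2) (4,2) (2,1) (2,5) (2,1) (2,5).
Every one of Firm A's information sets is on the play path for some reply by Firm B when Firm A follows U/d/Mid.
Changing the action at any of them therefore changes at least one column, so only U/d/Mid itself gives this row.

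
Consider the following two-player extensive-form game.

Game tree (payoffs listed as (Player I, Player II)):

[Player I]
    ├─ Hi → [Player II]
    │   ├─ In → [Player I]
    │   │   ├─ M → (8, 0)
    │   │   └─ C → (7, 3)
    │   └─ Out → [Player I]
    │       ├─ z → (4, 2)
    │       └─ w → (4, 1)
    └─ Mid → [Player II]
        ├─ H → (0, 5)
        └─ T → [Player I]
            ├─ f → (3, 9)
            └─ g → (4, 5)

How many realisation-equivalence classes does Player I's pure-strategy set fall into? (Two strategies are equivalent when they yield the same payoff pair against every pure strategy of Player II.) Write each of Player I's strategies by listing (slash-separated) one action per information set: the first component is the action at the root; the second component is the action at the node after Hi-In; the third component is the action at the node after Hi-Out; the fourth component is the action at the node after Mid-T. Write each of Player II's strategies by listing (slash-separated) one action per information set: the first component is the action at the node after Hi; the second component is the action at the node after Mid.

6

Player I has 16 pure strategies: Hi/M/z/f, Hi/M/z/g, Hi/M/w/f, Hi/M/w/g, Hi/C/z/f, Hi/C/z/g, Hi/C/w/f, Hi/C/w/g, Mid/M/z/f, Mid/M/z/g, Mid/M/w/f, Mid/M/w/g, Mid/C/z/f, Mid/C/z/g, Mid/C/w/f, Mid/C/w/g. Columns: In/H, In/T, Out/H, Out/T.
{Hi/M/z/f, Hi/M/z/g} → row (8,0) (8,0) (4,2) (4,2)
{Hi/M/w/f, Hi/M/w/g} → row (8,0) (8,0) (4,1) (4,1)
{Hi/C/z/f, Hi/C/z/g} → row (7,3) (7,3) (4,2) (4,2)
{Hi/C/w/f, Hi/C/w/g} → row (7,3) (7,3) (4,1) (4,1)
{Mid/M/z/f, Mid/M/w/f, Mid/C/z/f, Mid/C/w/f} → row (0,5) (3,9) (0,5) (3,9)
{Mid/M/z/g, Mid/M/w/g, Mid/C/z/g, Mid/C/w/g} → row (0,5) (4,5) (0,5) (4,5)
That's 6 distinct rows out of 16 strategies.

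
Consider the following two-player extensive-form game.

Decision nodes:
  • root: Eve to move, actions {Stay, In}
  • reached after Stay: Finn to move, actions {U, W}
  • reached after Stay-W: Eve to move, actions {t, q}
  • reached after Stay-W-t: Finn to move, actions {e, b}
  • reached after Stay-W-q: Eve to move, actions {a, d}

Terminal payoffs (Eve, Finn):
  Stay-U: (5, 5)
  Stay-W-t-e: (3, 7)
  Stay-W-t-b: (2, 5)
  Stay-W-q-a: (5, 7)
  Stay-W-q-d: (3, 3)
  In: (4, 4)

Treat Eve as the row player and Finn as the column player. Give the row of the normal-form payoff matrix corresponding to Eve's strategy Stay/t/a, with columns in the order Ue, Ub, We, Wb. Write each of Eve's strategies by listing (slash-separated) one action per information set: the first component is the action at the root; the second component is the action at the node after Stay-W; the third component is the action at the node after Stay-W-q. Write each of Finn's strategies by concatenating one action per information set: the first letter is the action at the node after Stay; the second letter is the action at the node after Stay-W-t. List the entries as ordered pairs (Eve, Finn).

(5,5) (5,5) (3,7) (2,5)

vs Ue: Eve plays Stay → Finn plays U at [Stay] → (5, 5)
vs Ub: Eve plays Stay → Finn plays U at [Stay] → (5, 5)
vs We: Eve plays Stay → Finn plays W at [Stay] → Eve plays t at [Stay-W] → Finn plays e at [Stay-W-t] → (3, 7)
vs Wb: Eve plays Stay → Finn plays W at [Stay] → Eve plays t at [Stay-W] → Finn plays b at [Stay-W-t] → (2, 5)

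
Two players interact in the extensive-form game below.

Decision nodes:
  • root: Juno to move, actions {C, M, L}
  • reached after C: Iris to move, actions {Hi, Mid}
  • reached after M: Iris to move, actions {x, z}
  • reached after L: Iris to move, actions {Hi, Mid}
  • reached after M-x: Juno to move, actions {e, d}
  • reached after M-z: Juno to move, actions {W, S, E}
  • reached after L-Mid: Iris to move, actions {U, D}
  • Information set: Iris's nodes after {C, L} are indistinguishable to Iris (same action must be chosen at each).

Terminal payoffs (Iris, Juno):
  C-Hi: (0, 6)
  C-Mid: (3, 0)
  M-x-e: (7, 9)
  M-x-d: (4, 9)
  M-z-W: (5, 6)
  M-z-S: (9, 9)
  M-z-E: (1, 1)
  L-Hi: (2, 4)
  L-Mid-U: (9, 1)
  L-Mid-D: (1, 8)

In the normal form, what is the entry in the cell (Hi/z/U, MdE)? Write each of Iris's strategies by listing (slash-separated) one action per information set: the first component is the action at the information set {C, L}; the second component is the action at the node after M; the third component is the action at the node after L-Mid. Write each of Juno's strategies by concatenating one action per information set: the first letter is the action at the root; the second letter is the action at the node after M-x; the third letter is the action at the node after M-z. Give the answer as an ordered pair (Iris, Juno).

(1, 1)

Trace the play path from the root:
  Juno plays M
  Iris plays z at [M]
  Juno plays E at [M-z]
→ terminal payoff (1, 1).
(Iris's choice at the information set {C, L} is never reached on this path, so it doesn't affect the outcome.)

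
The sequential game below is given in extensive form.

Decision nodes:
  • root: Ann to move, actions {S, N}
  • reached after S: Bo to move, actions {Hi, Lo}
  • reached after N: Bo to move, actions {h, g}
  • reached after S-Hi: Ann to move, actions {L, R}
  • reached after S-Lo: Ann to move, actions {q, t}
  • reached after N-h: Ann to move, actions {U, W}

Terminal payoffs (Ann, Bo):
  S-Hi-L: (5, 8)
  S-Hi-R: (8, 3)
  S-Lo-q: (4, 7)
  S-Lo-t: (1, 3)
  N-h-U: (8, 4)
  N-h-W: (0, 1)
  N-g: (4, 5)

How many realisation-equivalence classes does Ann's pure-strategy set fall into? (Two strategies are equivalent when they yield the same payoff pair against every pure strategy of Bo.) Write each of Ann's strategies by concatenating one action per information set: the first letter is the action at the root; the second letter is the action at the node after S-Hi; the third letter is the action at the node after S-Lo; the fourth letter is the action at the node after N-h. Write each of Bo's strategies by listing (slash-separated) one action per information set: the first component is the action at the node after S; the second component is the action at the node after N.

Ann has 16 pure strategies: SLqU, SLqW, SLtU, SLtW, SRqU, SRqW, SRtU, SRtW, NLqU, NLqW, NLtU, NLtW, NRqU, NRqW, NRtU, NRtW. Columns: Hi/h, Hi/g, Lo/h, Lo/g.
{SLqU, SLqW} → row (5,8) (5,8) (4,7) (4,7)
{SLtU, SLtW} → row (5,8) (5,8) (1,3) (1,3)
{SRqU, SRqW} → row (8,3) (8,3) (4,7) (4,7)
{SRtU, SRtW} → row (8,3) (8,3) (1,3) (1,3)
{NLqU, NLtU, NRqU, NRtU} → row (8,4) (4,5) (8,4) (4,5)
{NLqW, NLtW, NRqW, NRtW} → row (0,1) (4,5) (0,1) (4,5)
That's 6 distinct rows out of 16 strategies.

6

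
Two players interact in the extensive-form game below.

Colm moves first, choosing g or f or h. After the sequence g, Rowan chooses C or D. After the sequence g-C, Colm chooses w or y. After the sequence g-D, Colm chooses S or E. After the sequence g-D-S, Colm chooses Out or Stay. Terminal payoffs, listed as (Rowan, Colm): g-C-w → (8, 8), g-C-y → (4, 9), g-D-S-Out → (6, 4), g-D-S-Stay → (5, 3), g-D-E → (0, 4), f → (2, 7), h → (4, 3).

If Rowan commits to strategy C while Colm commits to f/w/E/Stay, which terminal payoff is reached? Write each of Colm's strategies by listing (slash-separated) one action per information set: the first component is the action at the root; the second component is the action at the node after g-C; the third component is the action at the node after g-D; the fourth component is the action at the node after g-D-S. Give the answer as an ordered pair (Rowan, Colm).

Trace the play path from the root:
  Colm plays f
→ terminal payoff (2, 7).
(Rowan's choice at the node after g is never reached on this path, so it doesn't affect the outcome.)

(2, 7)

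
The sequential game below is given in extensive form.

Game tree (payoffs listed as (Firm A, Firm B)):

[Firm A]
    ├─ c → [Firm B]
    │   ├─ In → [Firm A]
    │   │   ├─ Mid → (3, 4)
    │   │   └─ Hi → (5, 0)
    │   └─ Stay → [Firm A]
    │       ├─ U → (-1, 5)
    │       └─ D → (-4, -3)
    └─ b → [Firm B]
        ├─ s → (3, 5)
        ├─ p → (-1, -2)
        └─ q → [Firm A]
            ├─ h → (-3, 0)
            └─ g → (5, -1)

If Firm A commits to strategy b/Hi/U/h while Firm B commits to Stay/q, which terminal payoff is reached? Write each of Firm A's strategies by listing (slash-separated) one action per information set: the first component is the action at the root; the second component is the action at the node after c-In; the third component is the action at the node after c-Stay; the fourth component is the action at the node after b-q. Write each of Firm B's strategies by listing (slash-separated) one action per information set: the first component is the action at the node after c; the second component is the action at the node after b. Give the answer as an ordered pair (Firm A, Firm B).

Trace the play path from the root:
  Firm A plays b
  Firm B plays q at [b]
  Firm A plays h at [b-q]
→ terminal payoff (-3, 0).
(Firm A's choice at the node after c-In is never reached on this path, so it doesn't affect the outcome.)

(-3, 0)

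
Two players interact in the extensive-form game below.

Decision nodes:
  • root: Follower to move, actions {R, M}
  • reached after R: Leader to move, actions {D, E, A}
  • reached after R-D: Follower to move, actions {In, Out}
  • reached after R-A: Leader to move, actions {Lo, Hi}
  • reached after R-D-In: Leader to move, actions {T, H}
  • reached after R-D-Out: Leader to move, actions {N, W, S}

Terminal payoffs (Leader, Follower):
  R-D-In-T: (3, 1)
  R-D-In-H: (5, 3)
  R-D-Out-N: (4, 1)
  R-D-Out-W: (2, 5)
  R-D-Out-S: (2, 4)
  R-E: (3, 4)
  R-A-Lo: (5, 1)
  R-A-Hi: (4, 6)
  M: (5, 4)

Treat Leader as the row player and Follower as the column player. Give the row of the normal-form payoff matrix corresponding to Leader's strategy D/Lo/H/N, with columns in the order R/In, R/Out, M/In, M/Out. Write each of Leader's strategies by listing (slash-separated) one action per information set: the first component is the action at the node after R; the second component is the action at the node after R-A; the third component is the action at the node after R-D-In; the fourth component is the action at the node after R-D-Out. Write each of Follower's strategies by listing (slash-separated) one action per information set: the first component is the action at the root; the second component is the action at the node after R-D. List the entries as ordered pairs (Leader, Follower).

vs R/In: Follower plays R → Leader plays D at [R] → Follower plays In at [R-D] → Leader plays H at [R-D-In] → (5, 3)
vs R/Out: Follower plays R → Leader plays D at [R] → Follower plays Out at [R-D] → Leader plays N at [R-D-Out] → (4, 1)
vs M/In: Follower plays M → (5, 4)
vs M/Out: Follower plays M → (5, 4)

(5,3) (4,1) (5,4) (5,4)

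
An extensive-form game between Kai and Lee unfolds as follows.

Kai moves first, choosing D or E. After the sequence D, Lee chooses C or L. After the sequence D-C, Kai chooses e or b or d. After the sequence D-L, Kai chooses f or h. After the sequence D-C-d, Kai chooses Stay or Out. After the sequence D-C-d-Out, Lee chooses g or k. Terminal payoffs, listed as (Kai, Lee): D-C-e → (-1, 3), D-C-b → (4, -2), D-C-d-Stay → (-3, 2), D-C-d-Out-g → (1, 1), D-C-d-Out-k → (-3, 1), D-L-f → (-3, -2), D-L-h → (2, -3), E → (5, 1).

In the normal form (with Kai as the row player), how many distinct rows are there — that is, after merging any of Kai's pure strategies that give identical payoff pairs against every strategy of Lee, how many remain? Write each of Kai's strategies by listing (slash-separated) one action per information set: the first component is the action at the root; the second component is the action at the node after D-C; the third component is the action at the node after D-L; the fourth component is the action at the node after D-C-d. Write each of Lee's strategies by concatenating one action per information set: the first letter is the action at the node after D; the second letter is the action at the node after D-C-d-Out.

9

Kai has 24 pure strategies: D/e/f/Stay, D/e/f/Out, D/e/h/Stay, D/e/h/Out, D/b/f/Stay, D/b/f/Out, D/b/h/Stay, D/b/h/Out, D/d/f/Stay, D/d/f/Out, D/d/h/Stay, D/d/h/Out, E/e/f/Stay, E/e/f/Out, E/e/h/Stay, E/e/h/Out, E/b/f/Stay, E/b/f/Out, E/b/h/Stay, E/b/h/Out, E/d/f/Stay, E/d/f/Out, E/d/h/Stay, E/d/h/Out. Columns: Cg, Ck, Lg, Lk.
{D/e/f/Stay, D/e/f/Out} → row (-1,3) (-1,3) (-3,-2) (-3,-2)
{D/e/h/Stay, D/e/h/Out} → row (-1,3) (-1,3) (2,-3) (2,-3)
{D/b/f/Stay, D/b/f/Out} → row (4,-2) (4,-2) (-3,-2) (-3,-2)
{D/b/h/Stay, D/b/h/Out} → row (4,-2) (4,-2) (2,-3) (2,-3)
{D/d/f/Stay} → row (-3,2) (-3,2) (-3,-2) (-3,-2)
{D/d/f/Out} → row (1,1) (-3,1) (-3,-2) (-3,-2)
{D/d/h/Stay} → row (-3,2) (-3,2) (2,-3) (2,-3)
{D/d/h/Out} → row (1,1) (-3,1) (2,-3) (2,-3)
{E/e/f/Stay, E/e/f/Out, E/e/h/Stay, E/e/h/Out, E/b/f/Stay, E/b/f/Out, E/b/h/Stay, E/b/h/Out, E/d/f/Stay, E/d/f/Out, E/d/h/Stay, E/d/h/Out} → row (5,1) (5,1) (5,1) (5,1)
That's 9 distinct rows out of 24 strategies.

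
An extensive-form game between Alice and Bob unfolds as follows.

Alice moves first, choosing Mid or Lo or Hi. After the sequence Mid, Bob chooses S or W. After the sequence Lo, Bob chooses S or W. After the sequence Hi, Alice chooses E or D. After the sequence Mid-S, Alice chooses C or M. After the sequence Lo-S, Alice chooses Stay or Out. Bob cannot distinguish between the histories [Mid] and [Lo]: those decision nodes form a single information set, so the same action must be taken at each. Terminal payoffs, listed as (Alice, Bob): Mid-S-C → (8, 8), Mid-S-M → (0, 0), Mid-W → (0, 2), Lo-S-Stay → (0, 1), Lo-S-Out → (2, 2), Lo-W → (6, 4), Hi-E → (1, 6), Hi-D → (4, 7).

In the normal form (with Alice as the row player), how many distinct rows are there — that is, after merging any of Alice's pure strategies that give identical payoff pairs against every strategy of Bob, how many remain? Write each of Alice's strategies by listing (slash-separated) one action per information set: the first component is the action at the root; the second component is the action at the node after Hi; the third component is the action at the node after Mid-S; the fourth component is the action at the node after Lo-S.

6

Alice has 24 pure strategies: Mid/E/C/Stay, Mid/E/C/Out, Mid/E/M/Stay, Mid/E/M/Out, Mid/D/C/Stay, Mid/D/C/Out, Mid/D/M/Stay, Mid/D/M/Out, Lo/E/C/Stay, Lo/E/C/Out, Lo/E/M/Stay, Lo/E/M/Out, Lo/D/C/Stay, Lo/D/C/Out, Lo/D/M/Stay, Lo/D/M/Out, Hi/E/C/Stay, Hi/E/C/Out, Hi/E/M/Stay, Hi/E/M/Out, Hi/D/C/Stay, Hi/D/C/Out, Hi/D/M/Stay, Hi/D/M/Out. Columns: S, W.
{Mid/E/C/Stay, Mid/E/C/Out, Mid/D/C/Stay, Mid/D/C/Out} → row (8,8) (0,2)
{Mid/E/M/Stay, Mid/E/M/Out, Mid/D/M/Stay, Mid/D/M/Out} → row (0,0) (0,2)
{Lo/E/C/Stay, Lo/E/M/Stay, Lo/D/C/Stay, Lo/D/M/Stay} → row (0,1) (6,4)
{Lo/E/C/Out, Lo/E/M/Out, Lo/D/C/Out, Lo/D/M/Out} → row (2,2) (6,4)
{Hi/E/C/Stay, Hi/E/C/Out, Hi/E/M/Stay, Hi/E/M/Out} → row (1,6) (1,6)
{Hi/D/C/Stay, Hi/D/C/Out, Hi/D/M/Stay, Hi/D/M/Out} → row (4,7) (4,7)
That's 6 distinct rows out of 24 strategies.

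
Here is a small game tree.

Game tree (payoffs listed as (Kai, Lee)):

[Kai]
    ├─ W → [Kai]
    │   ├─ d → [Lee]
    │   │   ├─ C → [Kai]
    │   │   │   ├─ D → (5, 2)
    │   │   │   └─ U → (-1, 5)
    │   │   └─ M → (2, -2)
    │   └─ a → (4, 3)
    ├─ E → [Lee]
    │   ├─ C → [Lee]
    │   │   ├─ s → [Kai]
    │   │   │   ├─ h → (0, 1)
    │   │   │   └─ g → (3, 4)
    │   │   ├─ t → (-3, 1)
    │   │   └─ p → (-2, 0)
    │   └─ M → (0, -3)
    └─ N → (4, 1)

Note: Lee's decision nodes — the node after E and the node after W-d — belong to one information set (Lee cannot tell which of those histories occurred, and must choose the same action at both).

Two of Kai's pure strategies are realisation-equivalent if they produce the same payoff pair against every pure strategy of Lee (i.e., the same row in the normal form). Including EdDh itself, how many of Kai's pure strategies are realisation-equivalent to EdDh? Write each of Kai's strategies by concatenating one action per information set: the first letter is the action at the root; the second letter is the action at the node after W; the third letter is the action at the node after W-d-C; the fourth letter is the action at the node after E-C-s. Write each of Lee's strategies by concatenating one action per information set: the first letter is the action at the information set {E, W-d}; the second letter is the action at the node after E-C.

Row for EdDh (columns Cs, Ct, Cp, Ms, Mt, Mp): (0,1) (-3,1) (-2,0) (0,-3) (0,-3) (0,-3).
Under EdDh, Kai's choice at the node after W and at the node after W-d-C can never be reached regardless of what Lee does, so varying those choices leaves every outcome unchanged.
Holding the reachable choices fixed and varying the unreachable ones freely already gives 2 × 2 = 4 equivalent strategies.
No other strategy reproduces this row, so those 4 are the full class: EdDh, EdUh, EaDh, EaUh.

4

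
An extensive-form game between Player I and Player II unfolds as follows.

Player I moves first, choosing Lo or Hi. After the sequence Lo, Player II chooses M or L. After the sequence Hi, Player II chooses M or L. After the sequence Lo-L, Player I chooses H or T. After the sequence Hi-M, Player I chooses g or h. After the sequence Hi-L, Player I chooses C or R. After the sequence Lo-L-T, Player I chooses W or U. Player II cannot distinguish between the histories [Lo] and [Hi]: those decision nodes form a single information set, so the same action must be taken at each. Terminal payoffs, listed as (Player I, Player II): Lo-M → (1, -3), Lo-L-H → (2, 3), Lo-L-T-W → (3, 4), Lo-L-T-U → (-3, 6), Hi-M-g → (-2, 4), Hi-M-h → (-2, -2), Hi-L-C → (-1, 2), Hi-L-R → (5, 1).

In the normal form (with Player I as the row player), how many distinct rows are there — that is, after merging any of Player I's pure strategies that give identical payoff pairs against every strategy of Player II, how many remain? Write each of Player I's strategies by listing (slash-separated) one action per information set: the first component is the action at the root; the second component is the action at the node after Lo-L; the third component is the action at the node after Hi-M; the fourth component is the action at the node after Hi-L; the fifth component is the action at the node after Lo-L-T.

Player I has 32 pure strategies: Lo/H/g/C/W, Lo/H/g/C/U, Lo/H/g/R/W, Lo/H/g/R/U, Lo/H/h/C/W, Lo/H/h/C/U, Lo/H/h/R/W, Lo/H/h/R/U, Lo/T/g/C/W, Lo/T/g/C/U, Lo/T/g/R/W, Lo/T/g/R/U, Lo/T/h/C/W, Lo/T/h/C/U, Lo/T/h/R/W, Lo/T/h/R/U, Hi/H/g/C/W, Hi/H/g/C/U, Hi/H/g/R/W, Hi/H/g/R/U, Hi/H/h/C/W, Hi/H/h/C/U, Hi/H/h/R/W, Hi/H/h/R/U, Hi/T/g/C/W, Hi/T/g/C/U, Hi/T/g/R/W, Hi/T/g/R/U, Hi/T/h/C/W, Hi/T/h/C/U, Hi/T/h/R/W, Hi/T/h/R/U. Columns: M, L.
{Lo/H/g/C/W, Lo/H/g/C/U, Lo/H/g/R/W, Lo/H/g/R/U, Lo/H/h/C/W, Lo/H/h/C/U, Lo/H/h/R/W, Lo/H/h/R/U} → row (1,-3) (2,3)
{Lo/T/g/C/W, Lo/T/g/R/W, Lo/T/h/C/W, Lo/T/h/R/W} → row (1,-3) (3,4)
{Lo/T/g/C/U, Lo/T/g/R/U, Lo/T/h/C/U, Lo/T/h/R/U} → row (1,-3) (-3,6)
{Hi/H/g/C/W, Hi/H/g/C/U, Hi/T/g/C/W, Hi/T/g/C/U} → row (-2,4) (-1,2)
{Hi/H/g/R/W, Hi/H/g/R/U, Hi/T/g/R/W, Hi/T/g/R/U} → row (-2,4) (5,1)
{Hi/H/h/C/W, Hi/H/h/C/U, Hi/T/h/C/W, Hi/T/h/C/U} → row (-2,-2) (-1,2)
{Hi/H/h/R/W, Hi/H/h/R/U, Hi/T/h/R/W, Hi/T/h/R/U} → row (-2,-2) (5,1)
That's 7 distinct rows out of 32 strategies.

7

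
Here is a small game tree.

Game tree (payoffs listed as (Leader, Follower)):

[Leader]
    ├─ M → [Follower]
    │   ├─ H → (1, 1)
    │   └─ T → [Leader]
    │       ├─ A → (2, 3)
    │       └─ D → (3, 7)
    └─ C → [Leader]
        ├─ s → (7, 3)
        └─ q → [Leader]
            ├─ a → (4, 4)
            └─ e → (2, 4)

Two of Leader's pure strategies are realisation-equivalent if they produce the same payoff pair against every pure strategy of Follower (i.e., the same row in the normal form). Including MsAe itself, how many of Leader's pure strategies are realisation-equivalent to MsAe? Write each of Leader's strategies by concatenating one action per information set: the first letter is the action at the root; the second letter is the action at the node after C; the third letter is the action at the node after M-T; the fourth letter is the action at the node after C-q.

Row for MsAe (columns H, T): (1,1) (2,3).
Under MsAe, Leader's choice at the node after C and at the node after C-q can never be reached regardless of what Follower does, so varying those choices leaves every outcome unchanged.
Holding the reachable choices fixed and varying the unreachable ones freely already gives 2 × 2 = 4 equivalent strategies.
No other strategy reproduces this row, so those 4 are the full class: MsAa, MsAe, MqAa, MqAe.

4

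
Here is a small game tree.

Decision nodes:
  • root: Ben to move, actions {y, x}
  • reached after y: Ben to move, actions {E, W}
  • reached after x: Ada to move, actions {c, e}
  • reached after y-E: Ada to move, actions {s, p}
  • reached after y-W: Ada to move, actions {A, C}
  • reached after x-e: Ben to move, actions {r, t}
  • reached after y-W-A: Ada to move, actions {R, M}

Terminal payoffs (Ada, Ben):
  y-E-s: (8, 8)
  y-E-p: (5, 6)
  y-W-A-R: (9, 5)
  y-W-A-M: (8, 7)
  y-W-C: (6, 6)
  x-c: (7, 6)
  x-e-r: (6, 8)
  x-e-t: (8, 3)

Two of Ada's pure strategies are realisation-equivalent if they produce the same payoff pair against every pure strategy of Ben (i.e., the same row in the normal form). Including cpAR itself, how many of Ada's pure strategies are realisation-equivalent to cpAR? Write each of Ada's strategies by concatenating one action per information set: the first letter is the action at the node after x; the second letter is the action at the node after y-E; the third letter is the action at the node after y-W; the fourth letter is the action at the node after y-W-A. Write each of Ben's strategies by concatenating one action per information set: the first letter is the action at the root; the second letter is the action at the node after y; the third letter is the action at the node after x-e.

Row for cpAR (columns yEr, yEt, yWr, yWt, xEr, xEt, xWr, xWt): (5,6) (5,6) (9,5) (9,5) (7,6) (7,6) (7,6) (7,6).
Every one of Ada's information sets is on the play path for some reply by Ben when Ada follows cpAR.
Changing the action at any of them therefore changes at least one column, so only cpAR itself gives this row.

1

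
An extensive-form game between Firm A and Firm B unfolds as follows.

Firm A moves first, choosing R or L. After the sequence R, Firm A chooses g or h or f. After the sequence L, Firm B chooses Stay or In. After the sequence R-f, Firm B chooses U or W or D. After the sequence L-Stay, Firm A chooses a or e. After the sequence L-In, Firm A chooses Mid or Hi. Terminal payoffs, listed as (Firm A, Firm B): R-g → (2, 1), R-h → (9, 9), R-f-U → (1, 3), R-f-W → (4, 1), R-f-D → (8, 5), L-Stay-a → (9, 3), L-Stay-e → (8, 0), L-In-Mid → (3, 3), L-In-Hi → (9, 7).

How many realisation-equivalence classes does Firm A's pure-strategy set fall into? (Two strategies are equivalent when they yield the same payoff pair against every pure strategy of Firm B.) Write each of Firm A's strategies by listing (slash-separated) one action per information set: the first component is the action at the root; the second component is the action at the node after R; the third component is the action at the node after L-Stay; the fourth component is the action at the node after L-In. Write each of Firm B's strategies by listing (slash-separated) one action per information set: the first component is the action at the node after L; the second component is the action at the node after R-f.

Firm A has 24 pure strategies: R/g/a/Mid, R/g/a/Hi, R/g/e/Mid, R/g/e/Hi, R/h/a/Mid, R/h/a/Hi, R/h/e/Mid, R/h/e/Hi, R/f/a/Mid, R/f/a/Hi, R/f/e/Mid, R/f/e/Hi, L/g/a/Mid, L/g/a/Hi, L/g/e/Mid, L/g/e/Hi, L/h/a/Mid, L/h/a/Hi, L/h/e/Mid, L/h/e/Hi, L/f/a/Mid, L/f/a/Hi, L/f/e/Mid, L/f/e/Hi. Columns: Stay/U, Stay/W, Stay/D, In/U, In/W, In/D.
{R/g/a/Mid, R/g/a/Hi, R/g/e/Mid, R/g/e/Hi} → row (2,1) (2,1) (2,1) (2,1) (2,1) (2,1)
{R/h/a/Mid, R/h/a/Hi, R/h/e/Mid, R/h/e/Hi} → row (9,9) (9,9) (9,9) (9,9) (9,9) (9,9)
{R/f/a/Mid, R/f/a/Hi, R/f/e/Mid, R/f/e/Hi} → row (1,3) (4,1) (8,5) (1,3) (4,1) (8,5)
{L/g/a/Mid, L/h/a/Mid, L/f/a/Mid} → row (9,3) (9,3) (9,3) (3,3) (3,3) (3,3)
{L/g/a/Hi, L/h/a/Hi, L/f/a/Hi} → row (9,3) (9,3) (9,3) (9,7) (9,7) (9,7)
{L/g/e/Mid, L/h/e/Mid, L/f/e/Mid} → row (8,0) (8,0) (8,0) (3,3) (3,3) (3,3)
{L/g/e/Hi, L/h/e/Hi, L/f/e/Hi} → row (8,0) (8,0) (8,0) (9,7) (9,7) (9,7)
That's 7 distinct rows out of 24 strategies.

7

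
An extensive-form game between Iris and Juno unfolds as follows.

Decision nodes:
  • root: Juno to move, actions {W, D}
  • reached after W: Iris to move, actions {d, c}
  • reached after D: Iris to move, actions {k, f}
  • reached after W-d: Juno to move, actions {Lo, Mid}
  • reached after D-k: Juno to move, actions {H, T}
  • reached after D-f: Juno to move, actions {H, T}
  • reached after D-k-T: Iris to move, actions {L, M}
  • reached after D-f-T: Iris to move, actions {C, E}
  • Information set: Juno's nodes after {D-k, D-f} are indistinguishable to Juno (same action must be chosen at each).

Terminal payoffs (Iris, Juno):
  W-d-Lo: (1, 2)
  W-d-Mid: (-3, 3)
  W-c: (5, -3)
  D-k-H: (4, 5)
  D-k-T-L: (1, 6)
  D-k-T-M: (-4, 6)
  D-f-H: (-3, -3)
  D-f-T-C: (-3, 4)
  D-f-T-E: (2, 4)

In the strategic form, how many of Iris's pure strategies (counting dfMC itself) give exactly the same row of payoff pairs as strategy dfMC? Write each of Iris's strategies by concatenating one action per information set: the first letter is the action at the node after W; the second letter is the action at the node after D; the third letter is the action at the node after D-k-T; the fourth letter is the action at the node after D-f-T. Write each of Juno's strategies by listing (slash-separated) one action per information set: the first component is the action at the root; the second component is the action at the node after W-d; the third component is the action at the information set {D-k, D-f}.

2

Row for dfMC (columns W/Lo/H, W/Lo/T, W/Mid/H, W/Mid/T, D/Lo/H, D/Lo/T, D/Mid/H, D/Mid/T): (1,2) (1,2) (-3,3) (-3,3) (-3,-3) (-3,4) (-3,-3) (-3,4).
Under dfMC, Iris's choice at the node after D-k-T can never be reached regardless of what Juno does, so varying those choices leaves every outcome unchanged.
Holding the reachable choices fixed and varying the unreachable one freely already gives 2 equivalent strategies.
No other strategy reproduces this row, so those 2 are the full class: dfLC, dfMC.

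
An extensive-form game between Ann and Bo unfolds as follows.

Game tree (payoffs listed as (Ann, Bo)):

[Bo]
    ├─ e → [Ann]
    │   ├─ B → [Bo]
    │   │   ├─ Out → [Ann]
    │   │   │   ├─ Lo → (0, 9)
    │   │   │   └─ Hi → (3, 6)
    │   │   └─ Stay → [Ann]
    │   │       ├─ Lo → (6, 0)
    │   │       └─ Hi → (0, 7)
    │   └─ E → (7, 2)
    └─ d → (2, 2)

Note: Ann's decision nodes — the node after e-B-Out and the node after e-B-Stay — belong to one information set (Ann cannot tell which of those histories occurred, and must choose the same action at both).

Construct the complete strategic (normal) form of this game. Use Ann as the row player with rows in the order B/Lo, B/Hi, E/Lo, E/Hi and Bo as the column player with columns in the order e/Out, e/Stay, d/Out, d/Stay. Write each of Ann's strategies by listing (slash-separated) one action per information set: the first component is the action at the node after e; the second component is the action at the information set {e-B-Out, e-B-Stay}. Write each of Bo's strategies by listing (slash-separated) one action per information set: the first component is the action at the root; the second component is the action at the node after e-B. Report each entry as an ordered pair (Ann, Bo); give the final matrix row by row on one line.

B/Lo: (0,9) (6,0) (2,2) (2,2) | B/Hi: (3,6) (0,7) (2,2) (2,2) | E/Lo: (7,2) (7,2) (2,2) (2,2) | E/Hi: (7,2) (7,2) (2,2) (2,2)

        e/Out   e/Stay    d/Out   d/Stay
B/Lo    (0,9)    (6,0)    (2,2)    (2,2)
B/Hi    (3,6)    (0,7)    (2,2)    (2,2)
E/Lo    (7,2)    (7,2)    (2,2)    (2,2)
E/Hi    (7,2)    (7,2)    (2,2)    (2,2)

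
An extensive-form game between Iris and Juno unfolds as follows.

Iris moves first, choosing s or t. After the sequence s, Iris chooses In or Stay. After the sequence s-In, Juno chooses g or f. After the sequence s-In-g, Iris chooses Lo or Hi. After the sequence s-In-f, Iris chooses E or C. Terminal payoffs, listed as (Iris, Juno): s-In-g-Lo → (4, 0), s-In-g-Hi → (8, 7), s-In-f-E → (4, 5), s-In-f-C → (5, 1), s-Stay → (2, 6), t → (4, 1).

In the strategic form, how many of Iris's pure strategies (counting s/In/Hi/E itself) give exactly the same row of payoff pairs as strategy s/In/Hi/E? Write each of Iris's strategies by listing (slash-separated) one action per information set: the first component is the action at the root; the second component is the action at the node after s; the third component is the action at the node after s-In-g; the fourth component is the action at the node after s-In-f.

1

Row for s/In/Hi/E (columns g, f): (8,7) (4,5).
Every one of Iris's information sets is on the play path for some reply by Juno when Iris follows s/In/Hi/E.
Changing the action at any of them therefore changes at least one column, so only s/In/Hi/E itself gives this row.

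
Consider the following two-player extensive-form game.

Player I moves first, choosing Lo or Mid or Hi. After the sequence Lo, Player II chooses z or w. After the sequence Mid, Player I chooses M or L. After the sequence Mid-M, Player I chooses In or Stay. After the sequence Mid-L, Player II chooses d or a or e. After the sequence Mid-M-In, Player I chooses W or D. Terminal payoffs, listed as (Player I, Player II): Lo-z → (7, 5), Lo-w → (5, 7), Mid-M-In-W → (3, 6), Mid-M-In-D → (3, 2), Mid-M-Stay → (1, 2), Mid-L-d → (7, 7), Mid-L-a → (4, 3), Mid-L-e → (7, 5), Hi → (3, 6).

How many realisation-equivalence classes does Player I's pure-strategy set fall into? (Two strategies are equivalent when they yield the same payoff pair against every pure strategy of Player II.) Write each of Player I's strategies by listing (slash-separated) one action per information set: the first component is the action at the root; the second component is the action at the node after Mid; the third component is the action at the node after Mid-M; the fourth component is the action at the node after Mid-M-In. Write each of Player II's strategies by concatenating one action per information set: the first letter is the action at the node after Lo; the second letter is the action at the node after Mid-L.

Player I has 24 pure strategies: Lo/M/In/W, Lo/M/In/D, Lo/M/Stay/W, Lo/M/Stay/D, Lo/L/In/W, Lo/L/In/D, Lo/L/Stay/W, Lo/L/Stay/D, Mid/M/In/W, Mid/M/In/D, Mid/M/Stay/W, Mid/M/Stay/D, Mid/L/In/W, Mid/L/In/D, Mid/L/Stay/W, Mid/L/Stay/D, Hi/M/In/W, Hi/M/In/D, Hi/M/Stay/W, Hi/M/Stay/D, Hi/L/In/W, Hi/L/In/D, Hi/L/Stay/W, Hi/L/Stay/D. Columns: zd, za, ze, wd, wa, we.
{Lo/M/In/W, Lo/M/In/D, Lo/M/Stay/W, Lo/M/Stay/D, Lo/L/In/W, Lo/L/In/D, Lo/L/Stay/W, Lo/L/Stay/D} → row (7,5) (7,5) (7,5) (5,7) (5,7) (5,7)
{Mid/M/In/W, Hi/M/In/W, Hi/M/In/D, Hi/M/Stay/W, Hi/M/Stay/D, Hi/L/In/W, Hi/L/In/D, Hi/L/Stay/W, Hi/L/Stay/D} → row (3,6) (3,6) (3,6) (3,6) (3,6) (3,6)
{Mid/M/In/D} → row (3,2) (3,2) (3,2) (3,2) (3,2) (3,2)
{Mid/M/Stay/W, Mid/M/Stay/D} → row (1,2) (1,2) (1,2) (1,2) (1,2) (1,2)
{Mid/L/In/W, Mid/L/In/D, Mid/L/Stay/W, Mid/L/Stay/D} → row (7,7) (4,3) (7,5) (7,7) (4,3) (7,5)
That's 5 distinct rows out of 24 strategies.

5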